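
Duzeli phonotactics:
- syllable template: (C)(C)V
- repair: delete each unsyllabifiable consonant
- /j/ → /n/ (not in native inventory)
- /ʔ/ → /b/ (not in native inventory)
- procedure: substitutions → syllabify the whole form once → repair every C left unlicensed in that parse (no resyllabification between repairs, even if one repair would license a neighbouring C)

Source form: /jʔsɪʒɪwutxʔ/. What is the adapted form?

Substitution: /j/ → /n/, /ʔ/ → /b/, giving /nbsɪʒɪwutxb/.
Syllabifying with onset maximization leaves /n/, /t/, /x/, /b/ stranded (no codas are permitted; onsets may contain at most 2 consonants).
Each unlicensed consonant is deleted: /n/, /t/, /x/, /b/.

bsɪʒɪwu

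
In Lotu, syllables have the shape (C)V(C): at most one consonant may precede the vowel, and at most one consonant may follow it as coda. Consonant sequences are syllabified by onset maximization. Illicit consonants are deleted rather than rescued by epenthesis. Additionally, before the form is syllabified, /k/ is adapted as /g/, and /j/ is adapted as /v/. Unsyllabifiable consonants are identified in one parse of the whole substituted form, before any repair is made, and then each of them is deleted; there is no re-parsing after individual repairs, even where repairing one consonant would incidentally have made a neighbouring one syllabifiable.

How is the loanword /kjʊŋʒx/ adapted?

vʊŋ

Substitution: /k/ → /g/, /j/ → /v/, giving /gvʊŋʒx/.
The consonants /g/, /ʒ/, /x/ cannot be parsed into a legal (C)V(C) syllable (at most one coda consonant is licensed; onsets are limited to one consonant).
Deletion applies to /g/, /ʒ/, /x/.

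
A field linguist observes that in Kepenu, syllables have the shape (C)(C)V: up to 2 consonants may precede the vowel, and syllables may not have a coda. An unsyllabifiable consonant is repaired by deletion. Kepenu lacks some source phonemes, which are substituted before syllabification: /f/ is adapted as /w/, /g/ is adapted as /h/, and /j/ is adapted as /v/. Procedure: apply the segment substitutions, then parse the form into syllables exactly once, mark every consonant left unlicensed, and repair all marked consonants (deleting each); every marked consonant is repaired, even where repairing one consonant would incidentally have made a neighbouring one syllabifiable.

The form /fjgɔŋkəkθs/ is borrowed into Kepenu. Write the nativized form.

Substitution: /f/ → /w/, /j/ → /v/, /g/ → /h/, giving /wvhɔŋkəkθs/.
The consonants /w/, /k/, /θ/, /s/ cannot be parsed into a legal (C)(C)V syllable (no codas are permitted; onsets may contain at most 2 consonants).
Deleting the stranded consonants removes /w/, /k/, /θ/, /s/.

vhɔŋkə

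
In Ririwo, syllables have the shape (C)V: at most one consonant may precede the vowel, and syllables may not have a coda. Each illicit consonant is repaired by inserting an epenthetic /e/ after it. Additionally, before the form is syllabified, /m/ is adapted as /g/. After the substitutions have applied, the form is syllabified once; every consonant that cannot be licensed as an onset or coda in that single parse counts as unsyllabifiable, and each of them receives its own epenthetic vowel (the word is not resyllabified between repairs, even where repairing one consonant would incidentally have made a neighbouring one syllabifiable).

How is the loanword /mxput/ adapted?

gexepute

Substitution: /m/ → /g/, giving /gxput/.
Under (C)V, the unsyllabifiable consonants are /g/, /x/, /t/ (no codas are permitted; onsets are limited to one consonant).
Each unlicensed consonant becomes the onset of a new syllable: /g/ → /ge/, /x/ → /xe/, /t/ → /te/.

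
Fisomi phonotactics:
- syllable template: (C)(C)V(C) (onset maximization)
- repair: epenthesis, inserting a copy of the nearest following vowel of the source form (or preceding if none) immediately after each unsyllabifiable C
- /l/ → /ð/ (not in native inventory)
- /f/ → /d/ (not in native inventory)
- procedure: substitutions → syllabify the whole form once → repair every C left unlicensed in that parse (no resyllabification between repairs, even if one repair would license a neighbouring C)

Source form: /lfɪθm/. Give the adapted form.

ðdɪθmɪ

Substitution: /l/ → /ð/, /f/ → /d/, giving /ðdɪθm/.
Syllabifying with onset maximization leaves /m/ stranded (at most one coda consonant is licensed; onsets may contain at most 2 consonants).
Epenthesis after each stranded consonant: /m/ → /mɪ/.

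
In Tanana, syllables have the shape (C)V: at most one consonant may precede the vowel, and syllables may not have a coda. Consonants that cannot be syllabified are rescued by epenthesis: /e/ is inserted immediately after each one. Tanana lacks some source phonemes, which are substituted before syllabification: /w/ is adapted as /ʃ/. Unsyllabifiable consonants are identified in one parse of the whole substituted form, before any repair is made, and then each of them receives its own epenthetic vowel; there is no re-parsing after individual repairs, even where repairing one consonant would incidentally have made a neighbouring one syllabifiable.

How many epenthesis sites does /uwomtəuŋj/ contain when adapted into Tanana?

3

After substitution the input is /uʃomtəuŋj/.
The unsyllabifiable consonants are /m/, /ŋ/, /j/; each receives one epenthetic vowel.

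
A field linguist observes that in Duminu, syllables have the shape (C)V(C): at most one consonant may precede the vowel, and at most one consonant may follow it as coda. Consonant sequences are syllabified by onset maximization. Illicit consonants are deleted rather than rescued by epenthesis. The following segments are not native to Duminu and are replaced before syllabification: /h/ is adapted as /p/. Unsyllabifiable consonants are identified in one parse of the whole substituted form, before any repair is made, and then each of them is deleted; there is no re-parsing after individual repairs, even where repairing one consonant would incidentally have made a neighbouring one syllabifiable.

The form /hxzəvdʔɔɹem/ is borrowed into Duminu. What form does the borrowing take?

zəvʔɔɹem

Substitution: /h/ → /p/, giving /pxzəvdʔɔɹem/.
Under (C)V(C), the unsyllabifiable consonants are /p/, /x/, /d/ (at most one coda consonant is licensed; onsets are limited to one consonant).
Deleting the stranded consonants removes /p/, /x/, /d/.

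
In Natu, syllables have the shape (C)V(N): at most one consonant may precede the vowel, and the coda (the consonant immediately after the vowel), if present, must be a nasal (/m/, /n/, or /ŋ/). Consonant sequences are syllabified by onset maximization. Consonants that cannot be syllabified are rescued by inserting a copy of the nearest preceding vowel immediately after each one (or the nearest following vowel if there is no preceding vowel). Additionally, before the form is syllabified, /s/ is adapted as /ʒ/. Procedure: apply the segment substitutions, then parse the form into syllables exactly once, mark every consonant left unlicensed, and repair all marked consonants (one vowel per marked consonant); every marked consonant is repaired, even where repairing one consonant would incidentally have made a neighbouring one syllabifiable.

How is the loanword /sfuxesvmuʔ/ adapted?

ʒufuxeʒevemuʔu

Substitution: /s/ → /ʒ/, giving /ʒfuxeʒvmuʔ/.
The consonants /ʒ/, /ʒ/, /v/, /ʔ/ cannot be parsed into a legal (C)V(N) syllable (only a nasal (/m/, /n/, or /ŋ/) is licensed in coda position; onsets are limited to one consonant).
Inserting the epenthetic vowel yields /ʒ/ → /ʒu/, /ʒ/ → /ʒe/, /v/ → /ve/, /ʔ/ → /ʔu/.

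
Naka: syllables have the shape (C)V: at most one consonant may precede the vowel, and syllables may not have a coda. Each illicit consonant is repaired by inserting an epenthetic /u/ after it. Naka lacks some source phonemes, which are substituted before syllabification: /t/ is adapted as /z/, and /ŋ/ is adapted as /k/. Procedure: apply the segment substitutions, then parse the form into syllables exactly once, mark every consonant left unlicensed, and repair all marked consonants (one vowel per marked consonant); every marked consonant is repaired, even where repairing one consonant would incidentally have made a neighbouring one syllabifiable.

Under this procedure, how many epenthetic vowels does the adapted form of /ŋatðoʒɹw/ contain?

After substitution the input is /kazðoʒɹw/.
The unsyllabifiable consonants are /z/, /ʒ/, /ɹ/, /w/; each receives one epenthetic vowel.

4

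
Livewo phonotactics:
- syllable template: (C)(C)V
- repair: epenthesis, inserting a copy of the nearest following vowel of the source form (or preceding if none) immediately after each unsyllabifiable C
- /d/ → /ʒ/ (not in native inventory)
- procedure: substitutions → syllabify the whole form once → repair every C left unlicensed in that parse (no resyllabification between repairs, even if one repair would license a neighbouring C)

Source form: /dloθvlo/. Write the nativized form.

Substitution: /d/ → /ʒ/, giving /ʒloθvlo/.
Under (C)(C)V, the unsyllabifiable consonants are /θ/ (no codas are permitted; onsets may contain at most 2 consonants).
Inserting the epenthetic vowel yields /θ/ → /θo/.

ʒloθovlo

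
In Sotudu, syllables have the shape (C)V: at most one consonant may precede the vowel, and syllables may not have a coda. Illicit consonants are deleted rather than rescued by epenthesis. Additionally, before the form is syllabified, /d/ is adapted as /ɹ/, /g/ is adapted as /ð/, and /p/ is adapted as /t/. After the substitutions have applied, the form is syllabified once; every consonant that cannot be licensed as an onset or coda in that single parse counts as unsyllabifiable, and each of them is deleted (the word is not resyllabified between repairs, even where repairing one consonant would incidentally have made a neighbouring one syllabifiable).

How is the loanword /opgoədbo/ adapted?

Substitution: /p/ → /t/, /g/ → /ð/, /d/ → /ɹ/, giving /otðoəɹbo/.
The consonants /t/, /ɹ/ cannot be parsed into a legal (C)V syllable (no codas are permitted; onsets are limited to one consonant).
Deletion applies to /t/, /ɹ/.

oðoəbo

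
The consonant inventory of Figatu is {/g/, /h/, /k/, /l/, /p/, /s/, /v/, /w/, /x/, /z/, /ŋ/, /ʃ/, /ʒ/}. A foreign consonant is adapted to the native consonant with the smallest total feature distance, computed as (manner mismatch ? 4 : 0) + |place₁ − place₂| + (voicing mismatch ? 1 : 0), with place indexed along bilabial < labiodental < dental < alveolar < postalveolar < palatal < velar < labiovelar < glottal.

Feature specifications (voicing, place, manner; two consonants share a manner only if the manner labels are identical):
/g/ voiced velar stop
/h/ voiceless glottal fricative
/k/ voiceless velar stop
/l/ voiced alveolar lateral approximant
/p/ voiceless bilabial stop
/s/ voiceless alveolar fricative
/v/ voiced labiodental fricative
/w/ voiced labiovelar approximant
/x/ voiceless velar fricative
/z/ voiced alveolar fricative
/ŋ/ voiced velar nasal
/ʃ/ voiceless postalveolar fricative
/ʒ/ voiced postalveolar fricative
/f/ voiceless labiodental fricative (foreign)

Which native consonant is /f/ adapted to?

/v/ is closest: same manner (fricative), place distance 0 (labiodental→labiodental), voicing differs (+1); total 1. Next closest is /s/ at distance 2.

v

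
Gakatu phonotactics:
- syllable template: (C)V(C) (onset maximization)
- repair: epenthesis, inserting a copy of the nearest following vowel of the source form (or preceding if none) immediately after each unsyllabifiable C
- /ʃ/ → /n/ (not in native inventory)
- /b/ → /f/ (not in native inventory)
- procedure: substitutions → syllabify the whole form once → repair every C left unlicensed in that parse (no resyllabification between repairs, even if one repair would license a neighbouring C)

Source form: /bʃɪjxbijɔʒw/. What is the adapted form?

Substitution: /b/ → /f/, /ʃ/ → /n/, giving /fnɪjxfijɔʒw/.
Under (C)V(C), the unsyllabifiable consonants are /f/, /x/, /w/ (at most one coda consonant is licensed; onsets are limited to one consonant).
Each unlicensed consonant becomes the onset of a new syllable: /f/ → /fɪ/, /x/ → /xi/, /w/ → /wɔ/.

fɪnɪjxifijɔʒwɔ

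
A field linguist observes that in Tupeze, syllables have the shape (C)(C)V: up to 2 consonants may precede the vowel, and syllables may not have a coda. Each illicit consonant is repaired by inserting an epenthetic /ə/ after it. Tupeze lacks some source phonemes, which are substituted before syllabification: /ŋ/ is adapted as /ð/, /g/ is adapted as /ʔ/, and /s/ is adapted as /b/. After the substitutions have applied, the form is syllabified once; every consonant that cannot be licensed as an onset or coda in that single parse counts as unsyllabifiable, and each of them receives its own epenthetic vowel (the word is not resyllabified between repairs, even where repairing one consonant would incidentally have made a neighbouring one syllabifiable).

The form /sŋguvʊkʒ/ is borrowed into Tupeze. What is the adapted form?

bəðʔuvʊkəʒə

Substitution: /s/ → /b/, /ŋ/ → /ð/, /g/ → /ʔ/, giving /bðʔuvʊkʒ/.
Syllabifying with onset maximization leaves /b/, /k/, /ʒ/ stranded (no codas are permitted; onsets may contain at most 2 consonants).
Inserting the epenthetic vowel yields /b/ → /bə/, /k/ → /kə/, /ʒ/ → /ʒə/.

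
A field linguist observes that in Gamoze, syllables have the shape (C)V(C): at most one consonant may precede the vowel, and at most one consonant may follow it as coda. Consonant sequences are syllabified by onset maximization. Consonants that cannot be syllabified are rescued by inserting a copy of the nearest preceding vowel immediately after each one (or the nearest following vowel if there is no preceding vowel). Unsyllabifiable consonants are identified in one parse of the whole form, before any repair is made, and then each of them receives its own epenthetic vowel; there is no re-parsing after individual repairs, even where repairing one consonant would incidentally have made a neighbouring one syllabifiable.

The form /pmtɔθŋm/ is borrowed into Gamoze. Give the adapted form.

pɔmɔtɔθŋɔmɔ

Under (C)V(C), the unsyllabifiable consonants are /p/, /m/, /ŋ/, /m/ (at most one coda consonant is licensed; onsets are limited to one consonant).
Each unlicensed consonant becomes the onset of a new syllable: /p/ → /pɔ/, /m/ → /mɔ/, /ŋ/ → /ŋɔ/, /m/ → /mɔ/.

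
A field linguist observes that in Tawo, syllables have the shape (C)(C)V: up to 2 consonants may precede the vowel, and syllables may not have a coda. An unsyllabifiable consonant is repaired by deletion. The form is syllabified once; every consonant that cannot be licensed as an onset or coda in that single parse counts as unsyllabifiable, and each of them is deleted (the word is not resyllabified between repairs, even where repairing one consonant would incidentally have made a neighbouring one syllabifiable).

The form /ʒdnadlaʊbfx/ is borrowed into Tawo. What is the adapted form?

Under (C)(C)V, the unsyllabifiable consonants are /ʒ/, /b/, /f/, /x/ (no codas are permitted; onsets may contain at most 2 consonants).
Deleting the stranded consonants removes /ʒ/, /b/, /f/, /x/.

dnadlaʊ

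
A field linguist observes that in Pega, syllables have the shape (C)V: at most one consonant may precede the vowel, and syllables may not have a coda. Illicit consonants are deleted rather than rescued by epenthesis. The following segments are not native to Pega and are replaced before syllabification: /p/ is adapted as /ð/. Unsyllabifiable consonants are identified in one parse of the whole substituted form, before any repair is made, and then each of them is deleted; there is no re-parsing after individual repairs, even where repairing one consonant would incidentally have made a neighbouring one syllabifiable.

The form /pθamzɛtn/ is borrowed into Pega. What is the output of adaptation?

Substitution: /p/ → /ð/, giving /ðθamzɛtn/.
Syllabifying with onset maximization leaves /ð/, /m/, /t/, /n/ stranded (no codas are permitted; onsets are limited to one consonant).
Deletion applies to /ð/, /m/, /t/, /n/.

θazɛ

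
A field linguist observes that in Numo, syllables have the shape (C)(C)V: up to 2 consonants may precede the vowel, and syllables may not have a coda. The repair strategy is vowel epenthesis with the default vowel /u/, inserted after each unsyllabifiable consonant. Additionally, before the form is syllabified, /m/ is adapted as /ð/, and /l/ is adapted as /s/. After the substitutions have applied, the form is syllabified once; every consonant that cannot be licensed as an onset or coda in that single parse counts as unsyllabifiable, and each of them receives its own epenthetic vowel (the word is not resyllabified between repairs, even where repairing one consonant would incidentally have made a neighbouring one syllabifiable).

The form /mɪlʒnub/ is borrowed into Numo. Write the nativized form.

Substitution: /m/ → /ð/, /l/ → /s/, giving /ðɪsʒnub/.
Under (C)(C)V, the unsyllabifiable consonants are /s/, /b/ (no codas are permitted; onsets may contain at most 2 consonants).
Epenthesis after each stranded consonant: /s/ → /su/, /b/ → /bu/.

ðɪsuʒnubu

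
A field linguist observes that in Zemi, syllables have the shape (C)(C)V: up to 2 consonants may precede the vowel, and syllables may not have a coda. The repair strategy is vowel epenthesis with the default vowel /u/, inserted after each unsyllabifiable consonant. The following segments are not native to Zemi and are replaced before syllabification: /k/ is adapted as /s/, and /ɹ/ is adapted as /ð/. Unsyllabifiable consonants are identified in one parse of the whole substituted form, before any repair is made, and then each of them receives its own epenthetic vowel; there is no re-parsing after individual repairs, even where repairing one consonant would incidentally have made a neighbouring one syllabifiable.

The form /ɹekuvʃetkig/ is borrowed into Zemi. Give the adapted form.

Substitution: /ɹ/ → /ð/, /k/ → /s/, giving /ðesuvʃetsig/.
The consonants /g/ cannot be parsed into a legal (C)(C)V syllable (no codas are permitted; onsets may contain at most 2 consonants).
Each unlicensed consonant becomes the onset of a new syllable: /g/ → /gu/.

ðesuvʃetsigu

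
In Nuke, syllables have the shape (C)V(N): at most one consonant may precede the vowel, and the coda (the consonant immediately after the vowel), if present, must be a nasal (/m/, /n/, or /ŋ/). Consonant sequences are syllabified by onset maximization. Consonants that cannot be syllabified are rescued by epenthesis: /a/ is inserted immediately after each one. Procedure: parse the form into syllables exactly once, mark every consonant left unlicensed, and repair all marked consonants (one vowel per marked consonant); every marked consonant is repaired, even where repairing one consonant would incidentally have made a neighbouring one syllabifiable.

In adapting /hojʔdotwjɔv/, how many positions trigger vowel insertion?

The unsyllabifiable consonants are /j/, /ʔ/, /t/, /w/, /v/; each receives one epenthetic vowel.

5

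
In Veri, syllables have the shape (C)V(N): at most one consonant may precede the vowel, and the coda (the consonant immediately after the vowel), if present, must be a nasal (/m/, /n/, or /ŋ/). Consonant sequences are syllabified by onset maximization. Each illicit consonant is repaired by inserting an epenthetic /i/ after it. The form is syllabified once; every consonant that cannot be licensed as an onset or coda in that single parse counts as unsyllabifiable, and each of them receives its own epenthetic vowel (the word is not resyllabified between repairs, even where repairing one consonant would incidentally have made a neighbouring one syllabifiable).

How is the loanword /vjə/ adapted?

vijə

The consonants /v/ cannot be parsed into a legal (C)V(N) syllable (only a nasal (/m/, /n/, or /ŋ/) is licensed in coda position; onsets are limited to one consonant).
Each unlicensed consonant becomes the onset of a new syllable: /v/ → /vi/.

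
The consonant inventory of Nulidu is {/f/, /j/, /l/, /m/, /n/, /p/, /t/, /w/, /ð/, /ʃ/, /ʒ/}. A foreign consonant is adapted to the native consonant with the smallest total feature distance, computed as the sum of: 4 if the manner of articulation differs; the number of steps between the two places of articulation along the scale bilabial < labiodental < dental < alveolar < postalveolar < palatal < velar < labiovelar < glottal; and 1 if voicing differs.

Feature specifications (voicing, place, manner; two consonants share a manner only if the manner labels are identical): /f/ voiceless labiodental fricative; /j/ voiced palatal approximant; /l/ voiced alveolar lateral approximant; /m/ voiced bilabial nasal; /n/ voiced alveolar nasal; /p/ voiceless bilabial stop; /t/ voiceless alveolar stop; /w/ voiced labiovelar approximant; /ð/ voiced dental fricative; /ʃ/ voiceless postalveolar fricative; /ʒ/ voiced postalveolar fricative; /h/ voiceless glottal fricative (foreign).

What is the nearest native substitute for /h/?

ʃ

/ʃ/ is closest: same manner (fricative), place distance 4 (glottal→postalveolar), same voicing; total 4. Next closest is /ʒ/ at distance 5.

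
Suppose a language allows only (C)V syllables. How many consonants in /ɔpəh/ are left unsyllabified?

Under (C)V, the unsyllabifiable consonants are /h/ (no codas are permitted; onsets are limited to one consonant).

1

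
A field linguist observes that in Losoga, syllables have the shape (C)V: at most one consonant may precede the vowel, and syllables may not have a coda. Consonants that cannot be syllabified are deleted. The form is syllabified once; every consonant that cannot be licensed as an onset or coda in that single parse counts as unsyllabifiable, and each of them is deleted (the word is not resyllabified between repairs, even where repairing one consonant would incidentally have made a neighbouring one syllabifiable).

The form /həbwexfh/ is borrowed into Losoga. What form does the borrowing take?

həwe

The consonants /b/, /x/, /f/, /h/ cannot be parsed into a legal (C)V syllable (no codas are permitted; onsets are limited to one consonant).
Each unlicensed consonant is deleted: /b/, /x/, /f/, /h/.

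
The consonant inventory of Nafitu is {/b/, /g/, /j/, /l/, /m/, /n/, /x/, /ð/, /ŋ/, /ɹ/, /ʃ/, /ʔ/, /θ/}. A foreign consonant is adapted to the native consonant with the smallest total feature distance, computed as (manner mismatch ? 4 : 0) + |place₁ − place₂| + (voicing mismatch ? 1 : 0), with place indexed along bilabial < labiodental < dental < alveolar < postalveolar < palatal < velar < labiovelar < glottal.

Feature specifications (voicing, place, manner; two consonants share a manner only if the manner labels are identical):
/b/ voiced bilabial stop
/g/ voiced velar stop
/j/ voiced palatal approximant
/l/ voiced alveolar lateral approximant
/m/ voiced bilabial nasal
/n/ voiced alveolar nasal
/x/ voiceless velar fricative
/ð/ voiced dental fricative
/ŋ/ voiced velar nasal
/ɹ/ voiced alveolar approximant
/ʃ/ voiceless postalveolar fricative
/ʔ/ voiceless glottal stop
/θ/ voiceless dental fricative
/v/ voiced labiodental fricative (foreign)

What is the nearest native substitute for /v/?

ð

/ð/ is closest: same manner (fricative), place distance 1 (labiodental→dental), same voicing; total 1. Next closest is /θ/ at distance 2.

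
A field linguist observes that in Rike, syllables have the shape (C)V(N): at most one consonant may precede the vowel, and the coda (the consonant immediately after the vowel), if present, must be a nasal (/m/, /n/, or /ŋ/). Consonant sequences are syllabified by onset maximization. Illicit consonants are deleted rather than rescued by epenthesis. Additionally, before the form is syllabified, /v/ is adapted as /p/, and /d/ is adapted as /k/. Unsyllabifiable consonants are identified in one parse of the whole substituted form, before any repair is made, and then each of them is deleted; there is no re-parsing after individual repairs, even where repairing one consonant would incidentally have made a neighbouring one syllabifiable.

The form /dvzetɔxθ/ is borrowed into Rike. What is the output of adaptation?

Substitution: /d/ → /k/, /v/ → /p/, giving /kpzetɔxθ/.
Under (C)V(N), the unsyllabifiable consonants are /k/, /p/, /x/, /θ/ (only a nasal (/m/, /n/, or /ŋ/) is licensed in coda position; onsets are limited to one consonant).
Each unlicensed consonant is deleted: /k/, /p/, /x/, /θ/.

zetɔ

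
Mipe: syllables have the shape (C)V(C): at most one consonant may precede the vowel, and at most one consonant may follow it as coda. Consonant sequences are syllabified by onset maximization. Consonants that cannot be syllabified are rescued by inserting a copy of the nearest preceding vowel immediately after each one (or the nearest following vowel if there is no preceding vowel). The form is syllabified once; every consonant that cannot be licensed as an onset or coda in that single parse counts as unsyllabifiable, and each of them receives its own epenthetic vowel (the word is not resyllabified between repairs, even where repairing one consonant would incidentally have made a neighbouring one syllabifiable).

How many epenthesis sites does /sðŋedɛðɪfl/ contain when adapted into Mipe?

The unsyllabifiable consonants are /s/, /ð/, /l/; each receives one epenthetic vowel.

3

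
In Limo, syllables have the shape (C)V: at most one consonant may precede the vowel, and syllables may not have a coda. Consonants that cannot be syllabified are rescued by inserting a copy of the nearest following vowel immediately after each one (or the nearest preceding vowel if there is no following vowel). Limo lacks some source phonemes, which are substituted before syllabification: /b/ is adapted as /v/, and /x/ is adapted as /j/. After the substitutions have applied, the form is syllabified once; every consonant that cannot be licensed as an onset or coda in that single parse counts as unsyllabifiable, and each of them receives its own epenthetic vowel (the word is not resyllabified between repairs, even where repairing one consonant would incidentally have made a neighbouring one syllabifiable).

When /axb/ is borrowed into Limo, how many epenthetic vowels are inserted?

After substitution the input is /ajv/.
The unsyllabifiable consonants are /j/, /v/; each receives one epenthetic vowel.

2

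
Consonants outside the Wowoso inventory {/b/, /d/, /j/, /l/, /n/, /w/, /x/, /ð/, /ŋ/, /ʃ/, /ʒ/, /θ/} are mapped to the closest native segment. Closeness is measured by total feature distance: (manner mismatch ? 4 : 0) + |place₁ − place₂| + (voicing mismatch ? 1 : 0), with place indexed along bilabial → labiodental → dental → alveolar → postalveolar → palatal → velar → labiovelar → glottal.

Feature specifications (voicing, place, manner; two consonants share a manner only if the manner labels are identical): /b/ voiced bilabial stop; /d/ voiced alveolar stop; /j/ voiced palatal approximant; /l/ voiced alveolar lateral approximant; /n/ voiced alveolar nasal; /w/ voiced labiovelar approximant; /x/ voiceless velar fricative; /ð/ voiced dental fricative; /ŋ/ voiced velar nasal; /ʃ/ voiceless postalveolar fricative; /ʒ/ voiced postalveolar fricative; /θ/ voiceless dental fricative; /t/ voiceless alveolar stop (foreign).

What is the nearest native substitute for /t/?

d

/d/ is closest: same manner (stop), place distance 0 (alveolar→alveolar), voicing differs (+1); total 1. Next closest is /b/ at distance 4.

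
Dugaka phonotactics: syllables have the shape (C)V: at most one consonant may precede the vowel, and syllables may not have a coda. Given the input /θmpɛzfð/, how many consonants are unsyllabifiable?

5

Under (C)V, the unsyllabifiable consonants are /θ/, /m/, /z/, /f/, /ð/ (no codas are permitted; onsets are limited to one consonant).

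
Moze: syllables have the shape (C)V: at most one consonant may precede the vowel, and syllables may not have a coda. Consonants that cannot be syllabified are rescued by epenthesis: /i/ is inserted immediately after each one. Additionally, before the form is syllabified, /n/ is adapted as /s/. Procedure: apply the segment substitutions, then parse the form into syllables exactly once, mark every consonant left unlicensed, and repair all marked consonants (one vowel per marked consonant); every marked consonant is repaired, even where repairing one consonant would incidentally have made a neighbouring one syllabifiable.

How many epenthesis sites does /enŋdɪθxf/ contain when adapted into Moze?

5

After substitution the input is /esŋdɪθxf/.
The unsyllabifiable consonants are /s/, /ŋ/, /θ/, /x/, /f/; each receives one epenthetic vowel.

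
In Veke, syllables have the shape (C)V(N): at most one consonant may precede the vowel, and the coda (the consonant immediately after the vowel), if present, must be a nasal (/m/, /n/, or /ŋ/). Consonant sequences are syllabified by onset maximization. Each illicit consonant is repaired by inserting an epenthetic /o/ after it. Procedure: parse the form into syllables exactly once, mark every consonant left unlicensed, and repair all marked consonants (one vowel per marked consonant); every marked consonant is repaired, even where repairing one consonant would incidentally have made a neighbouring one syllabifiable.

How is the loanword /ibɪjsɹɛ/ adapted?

Syllabifying with onset maximization leaves /j/, /s/ stranded (only a nasal (/m/, /n/, or /ŋ/) is licensed in coda position; onsets are limited to one consonant).
Epenthesis after each stranded consonant: /j/ → /jo/, /s/ → /so/.

ibɪjosoɹɛ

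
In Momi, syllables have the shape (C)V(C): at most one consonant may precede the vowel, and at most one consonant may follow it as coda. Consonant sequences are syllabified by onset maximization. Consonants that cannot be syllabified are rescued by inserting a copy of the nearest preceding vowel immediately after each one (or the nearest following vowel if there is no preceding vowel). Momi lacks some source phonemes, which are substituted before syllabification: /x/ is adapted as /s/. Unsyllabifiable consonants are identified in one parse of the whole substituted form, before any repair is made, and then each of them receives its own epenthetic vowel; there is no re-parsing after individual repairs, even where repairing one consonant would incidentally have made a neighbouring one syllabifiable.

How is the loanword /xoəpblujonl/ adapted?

Substitution: /x/ → /s/, giving /soəpblujonl/.
Syllabifying with onset maximization leaves /b/, /l/ stranded (at most one coda consonant is licensed; onsets are limited to one consonant).
Epenthesis after each stranded consonant: /b/ → /bə/, /l/ → /lo/.

soəpbəlujonlo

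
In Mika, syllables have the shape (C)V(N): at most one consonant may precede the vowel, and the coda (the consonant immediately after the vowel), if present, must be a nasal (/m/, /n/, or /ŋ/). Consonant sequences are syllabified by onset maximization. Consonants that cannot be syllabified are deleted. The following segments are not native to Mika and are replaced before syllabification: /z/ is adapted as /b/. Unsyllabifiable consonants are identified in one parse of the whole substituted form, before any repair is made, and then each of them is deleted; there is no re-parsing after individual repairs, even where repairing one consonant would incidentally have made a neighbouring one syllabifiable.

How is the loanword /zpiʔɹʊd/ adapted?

piɹʊ

Substitution: /z/ → /b/, giving /bpiʔɹʊd/.
Syllabifying with onset maximization leaves /b/, /ʔ/, /d/ stranded (only a nasal (/m/, /n/, or /ŋ/) is licensed in coda position; onsets are limited to one consonant).
Deleting the stranded consonants removes /b/, /ʔ/, /d/.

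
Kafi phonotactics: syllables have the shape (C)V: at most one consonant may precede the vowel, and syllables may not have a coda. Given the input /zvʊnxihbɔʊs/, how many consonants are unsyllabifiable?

Syllabifying with onset maximization leaves /z/, /n/, /h/, /s/ stranded (no codas are permitted; onsets are limited to one consonant).

4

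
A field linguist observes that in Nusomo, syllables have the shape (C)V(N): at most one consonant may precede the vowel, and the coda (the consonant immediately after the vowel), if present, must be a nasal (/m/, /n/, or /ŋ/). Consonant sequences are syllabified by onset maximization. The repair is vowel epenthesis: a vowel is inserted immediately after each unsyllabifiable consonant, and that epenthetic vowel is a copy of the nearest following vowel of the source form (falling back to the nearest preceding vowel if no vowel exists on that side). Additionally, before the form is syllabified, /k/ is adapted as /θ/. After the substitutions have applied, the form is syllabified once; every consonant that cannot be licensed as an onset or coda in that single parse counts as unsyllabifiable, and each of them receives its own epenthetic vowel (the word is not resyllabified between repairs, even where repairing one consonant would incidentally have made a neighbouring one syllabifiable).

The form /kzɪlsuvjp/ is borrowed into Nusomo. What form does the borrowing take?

θɪzɪlusuvujupu

Substitution: /k/ → /θ/, giving /θzɪlsuvjp/.
The consonants /θ/, /l/, /v/, /j/, /p/ cannot be parsed into a legal (C)V(N) syllable (only a nasal (/m/, /n/, or /ŋ/) is licensed in coda position; onsets are limited to one consonant).
Inserting the epenthetic vowel yields /θ/ → /θɪ/, /l/ → /lu/, /v/ → /vu/, /j/ → /ju/, /p/ → /pu/.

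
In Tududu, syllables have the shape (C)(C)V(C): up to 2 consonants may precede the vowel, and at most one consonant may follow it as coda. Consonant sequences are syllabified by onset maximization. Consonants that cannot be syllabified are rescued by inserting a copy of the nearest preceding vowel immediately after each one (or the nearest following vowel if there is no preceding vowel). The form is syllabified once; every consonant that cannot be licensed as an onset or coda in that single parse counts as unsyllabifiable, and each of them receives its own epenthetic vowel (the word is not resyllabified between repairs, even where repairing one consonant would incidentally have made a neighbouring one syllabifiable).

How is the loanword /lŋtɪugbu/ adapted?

lɪŋtɪugbu

Under (C)(C)V(C), the unsyllabifiable consonants are /l/ (at most one coda consonant is licensed; onsets may contain at most 2 consonants).
Inserting the epenthetic vowel yields /l/ → /lɪ/.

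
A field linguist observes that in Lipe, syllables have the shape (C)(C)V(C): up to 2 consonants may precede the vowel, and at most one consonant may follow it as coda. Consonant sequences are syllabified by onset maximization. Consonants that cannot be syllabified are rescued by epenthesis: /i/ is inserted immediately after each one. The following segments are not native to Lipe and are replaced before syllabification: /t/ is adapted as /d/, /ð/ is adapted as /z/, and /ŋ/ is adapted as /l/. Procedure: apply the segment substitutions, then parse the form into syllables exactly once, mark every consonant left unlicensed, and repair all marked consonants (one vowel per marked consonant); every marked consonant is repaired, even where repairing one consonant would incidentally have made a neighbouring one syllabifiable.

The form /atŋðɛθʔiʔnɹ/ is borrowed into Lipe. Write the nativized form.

adlzɛθʔiʔniɹi

Substitution: /t/ → /d/, /ŋ/ → /l/, /ð/ → /z/, giving /adlzɛθʔiʔnɹ/.
Under (C)(C)V(C), the unsyllabifiable consonants are /n/, /ɹ/ (at most one coda consonant is licensed; onsets may contain at most 2 consonants).
Each unlicensed consonant becomes the onset of a new syllable: /n/ → /ni/, /ɹ/ → /ɹi/.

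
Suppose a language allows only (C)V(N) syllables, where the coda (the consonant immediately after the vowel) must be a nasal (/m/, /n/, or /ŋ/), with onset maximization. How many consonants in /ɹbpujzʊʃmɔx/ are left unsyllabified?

The consonants /ɹ/, /b/, /j/, /ʃ/, /x/ cannot be parsed into a legal (C)V(N) syllable (only a nasal (/m/, /n/, or /ŋ/) is licensed in coda position; onsets are limited to one consonant).

5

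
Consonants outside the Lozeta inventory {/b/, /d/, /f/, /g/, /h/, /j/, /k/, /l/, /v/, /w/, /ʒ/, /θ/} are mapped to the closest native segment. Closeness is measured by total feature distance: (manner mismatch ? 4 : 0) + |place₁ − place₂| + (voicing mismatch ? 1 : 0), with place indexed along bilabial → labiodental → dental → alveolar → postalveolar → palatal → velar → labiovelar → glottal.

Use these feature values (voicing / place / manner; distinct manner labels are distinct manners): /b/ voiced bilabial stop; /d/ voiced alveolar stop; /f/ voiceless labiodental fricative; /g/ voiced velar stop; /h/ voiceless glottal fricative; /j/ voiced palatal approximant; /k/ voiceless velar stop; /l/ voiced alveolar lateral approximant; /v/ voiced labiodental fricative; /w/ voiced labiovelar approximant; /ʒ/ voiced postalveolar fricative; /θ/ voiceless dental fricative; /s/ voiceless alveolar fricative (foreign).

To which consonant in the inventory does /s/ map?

/θ/ is closest: same manner (fricative), place distance 1 (alveolar→dental), same voicing; total 1. Next closest is /f/ at distance 2.

θ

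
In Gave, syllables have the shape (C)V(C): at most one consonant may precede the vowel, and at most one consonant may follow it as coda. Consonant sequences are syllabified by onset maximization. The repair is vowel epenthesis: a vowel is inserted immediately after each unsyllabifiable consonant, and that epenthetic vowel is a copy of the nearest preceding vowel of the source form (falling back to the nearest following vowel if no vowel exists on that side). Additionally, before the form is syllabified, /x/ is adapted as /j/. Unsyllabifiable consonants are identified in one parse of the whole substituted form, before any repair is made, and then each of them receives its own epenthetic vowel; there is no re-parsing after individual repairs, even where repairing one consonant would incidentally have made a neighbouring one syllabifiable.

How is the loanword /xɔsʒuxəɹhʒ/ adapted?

Substitution: /x/ → /j/, giving /jɔsʒujəɹhʒ/.
The consonants /h/, /ʒ/ cannot be parsed into a legal (C)V(C) syllable (at most one coda consonant is licensed; onsets are limited to one consonant).
Inserting the epenthetic vowel yields /h/ → /hə/, /ʒ/ → /ʒə/.

jɔsʒujəɹhəʒə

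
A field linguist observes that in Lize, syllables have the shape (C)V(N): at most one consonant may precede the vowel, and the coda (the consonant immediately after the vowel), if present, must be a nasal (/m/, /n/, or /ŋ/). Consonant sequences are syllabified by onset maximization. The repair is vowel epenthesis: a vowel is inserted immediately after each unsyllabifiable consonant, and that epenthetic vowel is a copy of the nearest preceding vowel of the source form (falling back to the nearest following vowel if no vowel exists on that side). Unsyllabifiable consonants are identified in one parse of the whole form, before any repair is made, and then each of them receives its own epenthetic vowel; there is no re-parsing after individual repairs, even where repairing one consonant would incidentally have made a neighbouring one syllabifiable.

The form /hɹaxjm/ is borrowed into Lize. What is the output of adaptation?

Syllabifying with onset maximization leaves /h/, /x/, /j/, /m/ stranded (only a nasal (/m/, /n/, or /ŋ/) is licensed in coda position; onsets are limited to one consonant).
Epenthesis after each stranded consonant: /h/ → /ha/, /x/ → /xa/, /j/ → /ja/, /m/ → /ma/.

haɹaxajama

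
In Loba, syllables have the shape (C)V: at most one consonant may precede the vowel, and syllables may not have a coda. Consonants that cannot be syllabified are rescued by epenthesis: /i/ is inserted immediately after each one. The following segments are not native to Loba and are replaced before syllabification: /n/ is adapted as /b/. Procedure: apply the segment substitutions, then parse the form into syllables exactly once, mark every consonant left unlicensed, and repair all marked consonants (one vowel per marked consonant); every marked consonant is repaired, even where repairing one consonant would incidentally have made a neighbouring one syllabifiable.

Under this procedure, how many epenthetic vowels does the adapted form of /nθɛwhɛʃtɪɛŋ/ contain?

After substitution the input is /bθɛwhɛʃtɪɛŋ/.
The unsyllabifiable consonants are /b/, /w/, /ʃ/, /ŋ/; each receives one epenthetic vowel.

4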